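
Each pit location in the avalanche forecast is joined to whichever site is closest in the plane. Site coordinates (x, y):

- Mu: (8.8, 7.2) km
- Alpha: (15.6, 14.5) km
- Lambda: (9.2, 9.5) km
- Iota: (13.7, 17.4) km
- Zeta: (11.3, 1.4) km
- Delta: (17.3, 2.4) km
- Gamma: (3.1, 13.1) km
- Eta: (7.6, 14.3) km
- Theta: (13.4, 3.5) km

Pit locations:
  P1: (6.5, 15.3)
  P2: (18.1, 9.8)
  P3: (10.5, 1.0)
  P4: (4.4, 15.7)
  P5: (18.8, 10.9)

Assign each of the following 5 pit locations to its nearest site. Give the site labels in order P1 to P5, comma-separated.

P1 → Eta (d²=2.21)
P2 → Alpha (d²=28.34)
P3 → Zeta (d²=0.80)
P4 → Gamma (d²=8.45)
P5 → Alpha (d²=23.20)

Eta, Alpha, Zeta, Gamma, Alpha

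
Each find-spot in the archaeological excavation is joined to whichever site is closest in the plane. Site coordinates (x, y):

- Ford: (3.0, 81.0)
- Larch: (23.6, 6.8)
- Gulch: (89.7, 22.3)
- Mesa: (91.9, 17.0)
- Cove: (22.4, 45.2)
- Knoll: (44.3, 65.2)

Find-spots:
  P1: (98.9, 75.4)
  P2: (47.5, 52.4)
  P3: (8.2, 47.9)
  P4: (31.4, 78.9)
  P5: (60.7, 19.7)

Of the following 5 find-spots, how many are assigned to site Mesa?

0

P1 → Gulch
P2 → Knoll
P3 → Cove
P4 → Knoll
P5 → Gulch
0 of the 5 go to Mesa.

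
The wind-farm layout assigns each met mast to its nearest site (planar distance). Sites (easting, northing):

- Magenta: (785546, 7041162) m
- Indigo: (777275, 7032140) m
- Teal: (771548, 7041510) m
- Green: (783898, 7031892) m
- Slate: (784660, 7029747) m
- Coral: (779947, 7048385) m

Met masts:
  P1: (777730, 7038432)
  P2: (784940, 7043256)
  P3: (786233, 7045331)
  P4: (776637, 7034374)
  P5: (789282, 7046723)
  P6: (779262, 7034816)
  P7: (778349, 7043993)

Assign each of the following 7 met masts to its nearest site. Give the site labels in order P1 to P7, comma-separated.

Indigo, Magenta, Magenta, Indigo, Magenta, Indigo, Coral

P1 → Indigo (d²=39796289.00)
P2 → Magenta (d²=4752072.00)
P3 → Magenta (d²=17852530.00)
P4 → Indigo (d²=5397800.00)
P5 → Magenta (d²=44882417.00)
P6 → Indigo (d²=11109145.00)
P7 → Coral (d²=21843268.00)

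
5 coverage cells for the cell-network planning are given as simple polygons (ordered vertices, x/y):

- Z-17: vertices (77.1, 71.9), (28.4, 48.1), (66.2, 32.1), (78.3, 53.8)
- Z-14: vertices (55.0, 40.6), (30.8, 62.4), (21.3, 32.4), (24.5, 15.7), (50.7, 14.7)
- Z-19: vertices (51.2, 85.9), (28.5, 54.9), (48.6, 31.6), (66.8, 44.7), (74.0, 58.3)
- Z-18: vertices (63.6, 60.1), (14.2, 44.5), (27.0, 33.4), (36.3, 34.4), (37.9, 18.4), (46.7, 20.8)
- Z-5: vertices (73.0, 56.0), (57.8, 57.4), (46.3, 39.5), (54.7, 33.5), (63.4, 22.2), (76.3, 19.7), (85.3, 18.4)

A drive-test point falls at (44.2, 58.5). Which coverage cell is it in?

Z-19

Cast a ray rightward from (44.2, 58.5). For each polygon, the edges (by vertex number in listed order) whose endpoints lie on opposite sides of y = 58.5, where each meets that height, and whether that is right or left of the point:
Z-17: 1–2 at x≈49.68 (right), 4–1 at x≈77.99 (right) → 2 crossings.
Z-14: 1–2 at x≈35.13 (left), 2–3 at x≈29.57 (left) → 0 crossings.
Z-19: 1–2 at x≈31.14 (left), 5–1 at x≈73.83 (right) → 1 crossing.
Z-18: 1–2 at x≈58.53 (right), 6–1 at x≈62.91 (right) → 2 crossings.
Z-5: no edge straddles that height → 0 crossings.
Only Z-19 has an odd count, so the point is inside Z-19.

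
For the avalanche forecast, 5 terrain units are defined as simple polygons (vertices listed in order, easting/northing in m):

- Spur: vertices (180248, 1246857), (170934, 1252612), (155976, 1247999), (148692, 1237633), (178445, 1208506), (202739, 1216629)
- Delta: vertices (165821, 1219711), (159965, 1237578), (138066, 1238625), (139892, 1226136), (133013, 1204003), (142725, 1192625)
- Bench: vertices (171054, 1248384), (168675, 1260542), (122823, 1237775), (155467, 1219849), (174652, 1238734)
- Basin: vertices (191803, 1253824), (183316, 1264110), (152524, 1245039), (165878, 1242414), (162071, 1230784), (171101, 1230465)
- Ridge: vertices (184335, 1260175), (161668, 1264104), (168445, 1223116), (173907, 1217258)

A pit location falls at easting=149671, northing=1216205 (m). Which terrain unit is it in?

Cast a ray rightward from (149671, 1216205). For each polygon, the edges (by vertex number in listed order) whose endpoints lie on opposite sides of northing = 1216205, where each meets that height, and whether that is right or left of the point:
Spur: 4–5 at easting≈170580.5 (right), 5–6 at easting≈201470.9 (right) → 2 crossings.
Delta: 4–5 at easting≈136805.4 (left), 6–1 at easting≈162831.5 (right) → 1 crossing.
Bench: no edge straddles that height → 0 crossings.
Basin: no edge straddles that height → 0 crossings.
Ridge: no edge straddles that height → 0 crossings.
Only Delta has an odd count, so the point is inside Delta.

Delta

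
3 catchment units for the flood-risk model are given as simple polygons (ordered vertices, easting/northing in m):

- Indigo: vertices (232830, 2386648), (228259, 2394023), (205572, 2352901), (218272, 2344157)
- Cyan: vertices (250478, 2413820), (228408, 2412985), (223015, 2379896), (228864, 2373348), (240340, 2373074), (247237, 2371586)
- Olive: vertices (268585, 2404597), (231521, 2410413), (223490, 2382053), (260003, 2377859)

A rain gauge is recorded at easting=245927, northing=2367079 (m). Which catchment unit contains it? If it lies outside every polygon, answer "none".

Cast a ray rightward from (245927, 2367079). For each polygon, the edges (by vertex number in listed order) whose endpoints lie on opposite sides of northing = 2367079, where each meets that height, and whether that is right or left of the point:
Indigo: 2–3 at easting≈213394.0 (left), 4–1 at easting≈226125.4 (left) → 0 crossings.
Cyan: no edge straddles that height → 0 crossings.
Olive: no edge straddles that height → 0 crossings.
All counts are even, so the point lies outside every listed polygon.

none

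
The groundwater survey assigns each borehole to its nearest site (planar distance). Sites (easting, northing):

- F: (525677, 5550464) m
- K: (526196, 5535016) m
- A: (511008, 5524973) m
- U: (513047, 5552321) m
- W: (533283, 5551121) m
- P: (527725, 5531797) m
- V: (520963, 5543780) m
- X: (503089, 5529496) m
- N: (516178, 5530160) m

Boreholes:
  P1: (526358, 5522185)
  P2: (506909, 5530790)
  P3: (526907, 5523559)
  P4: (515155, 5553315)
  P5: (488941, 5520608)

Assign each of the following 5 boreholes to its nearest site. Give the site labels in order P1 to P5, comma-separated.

P, X, P, U, X

P1 → P (d²=94259233.00)
P2 → X (d²=16266836.00)
P3 → P (d²=68533768.00)
P4 → U (d²=5431700.00)
P5 → X (d²=279162448.00)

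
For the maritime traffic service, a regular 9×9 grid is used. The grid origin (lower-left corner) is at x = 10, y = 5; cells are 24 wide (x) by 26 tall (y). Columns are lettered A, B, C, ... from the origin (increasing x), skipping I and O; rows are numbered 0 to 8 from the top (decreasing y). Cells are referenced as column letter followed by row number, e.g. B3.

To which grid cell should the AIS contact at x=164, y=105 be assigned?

G5

Column index: ⌊(164 − 10) / 24⌋ = ⌊6.417⌋ = 6 → column G
Row offset from origin: ⌊(105 − 5) / 26⌋ = ⌊3.846⌋ = 3 → row 5 (counted from top)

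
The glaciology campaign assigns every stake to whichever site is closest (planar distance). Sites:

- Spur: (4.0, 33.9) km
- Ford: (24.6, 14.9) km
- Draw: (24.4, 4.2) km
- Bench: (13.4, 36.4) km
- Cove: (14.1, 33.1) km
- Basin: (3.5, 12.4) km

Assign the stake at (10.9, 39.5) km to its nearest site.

Squared distances to each site:
Spur: 78.970; Ford: 792.850; Draw: 1428.340; Bench: 15.860; Cove: 51.200; Basin: 789.170.
Minimum at Bench.

Bench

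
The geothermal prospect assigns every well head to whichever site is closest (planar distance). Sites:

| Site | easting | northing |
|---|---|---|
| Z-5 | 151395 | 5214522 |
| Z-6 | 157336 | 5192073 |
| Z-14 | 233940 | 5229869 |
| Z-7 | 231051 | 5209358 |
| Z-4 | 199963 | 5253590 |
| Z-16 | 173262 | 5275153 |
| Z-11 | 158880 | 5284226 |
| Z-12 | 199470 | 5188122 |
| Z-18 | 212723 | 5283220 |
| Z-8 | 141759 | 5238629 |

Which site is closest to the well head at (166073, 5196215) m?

Squared distances to each site:
Z-5: 550589933.000; Z-6: 93491333.000; Z-14: 5738521405.000; Z-7: 4394878933.000; Z-4: 4440422725.000; Z-16: 6282889565.000; Z-11: 7797675370.000; Z-12: 1180856258.000; Z-18: 9746092525.000; Z-8: 2390117992.000.
Minimum at Z-6.

Z-6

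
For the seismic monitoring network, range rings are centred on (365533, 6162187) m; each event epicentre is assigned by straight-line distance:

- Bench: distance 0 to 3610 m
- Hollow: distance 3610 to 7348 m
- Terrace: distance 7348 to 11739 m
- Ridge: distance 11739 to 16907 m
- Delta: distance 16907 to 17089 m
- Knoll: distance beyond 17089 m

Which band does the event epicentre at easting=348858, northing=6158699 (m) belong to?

Delta

Distance = √((348858−365533)² + (6158699−6162187)²) = √(278055625.000 + 12166144.000) = 17035.896 m.
16907 ≤ 17035.896 < 17089 → Delta.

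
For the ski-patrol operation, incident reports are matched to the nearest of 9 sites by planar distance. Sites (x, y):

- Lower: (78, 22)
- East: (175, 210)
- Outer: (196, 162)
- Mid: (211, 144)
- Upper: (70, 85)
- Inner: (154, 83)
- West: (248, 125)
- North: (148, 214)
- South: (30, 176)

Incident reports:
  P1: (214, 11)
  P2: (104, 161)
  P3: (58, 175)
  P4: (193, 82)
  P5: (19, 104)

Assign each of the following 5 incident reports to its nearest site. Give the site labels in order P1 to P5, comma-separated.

P1 → Inner (d²=8784.00)
P2 → North (d²=4745.00)
P3 → South (d²=785.00)
P4 → Inner (d²=1522.00)
P5 → Upper (d²=2962.00)

Inner, North, South, Inner, Upper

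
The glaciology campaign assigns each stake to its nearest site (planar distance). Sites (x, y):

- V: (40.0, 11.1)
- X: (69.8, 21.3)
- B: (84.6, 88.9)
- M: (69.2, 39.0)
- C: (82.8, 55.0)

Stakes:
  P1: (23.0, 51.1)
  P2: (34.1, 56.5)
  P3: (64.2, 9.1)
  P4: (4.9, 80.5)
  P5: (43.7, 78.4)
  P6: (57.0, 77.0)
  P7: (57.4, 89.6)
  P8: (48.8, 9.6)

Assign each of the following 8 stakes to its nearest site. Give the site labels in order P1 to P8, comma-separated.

V, M, X, M, B, B, B, V

P1 → V (d²=1889.00)
P2 → M (d²=1538.26)
P3 → X (d²=180.20)
P4 → M (d²=5856.74)
P5 → B (d²=1783.06)
P6 → B (d²=903.37)
P7 → B (d²=740.33)
P8 → V (d²=79.69)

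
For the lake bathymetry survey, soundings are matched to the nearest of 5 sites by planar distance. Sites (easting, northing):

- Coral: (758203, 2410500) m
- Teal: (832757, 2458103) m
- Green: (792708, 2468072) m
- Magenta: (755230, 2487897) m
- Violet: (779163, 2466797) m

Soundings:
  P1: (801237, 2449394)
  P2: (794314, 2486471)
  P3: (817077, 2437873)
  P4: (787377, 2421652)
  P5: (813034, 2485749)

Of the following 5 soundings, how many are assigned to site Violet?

P1 → Green
P2 → Green
P3 → Teal
P4 → Coral
P5 → Green
0 of the 5 go to Violet.

0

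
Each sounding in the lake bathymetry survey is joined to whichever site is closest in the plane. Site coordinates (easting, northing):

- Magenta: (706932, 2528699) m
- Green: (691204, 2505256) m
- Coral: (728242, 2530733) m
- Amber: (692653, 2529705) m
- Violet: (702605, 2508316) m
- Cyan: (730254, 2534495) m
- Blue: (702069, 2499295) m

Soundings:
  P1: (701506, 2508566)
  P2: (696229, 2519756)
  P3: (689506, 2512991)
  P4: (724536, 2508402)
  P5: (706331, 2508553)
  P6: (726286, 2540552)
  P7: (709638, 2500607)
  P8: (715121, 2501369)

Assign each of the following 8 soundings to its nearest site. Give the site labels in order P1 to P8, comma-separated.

P1 → Violet (d²=1270301.00)
P2 → Amber (d²=111770377.00)
P3 → Green (d²=62713429.00)
P4 → Violet (d²=480976157.00)
P5 → Violet (d²=13939245.00)
P6 → Cyan (d²=52432273.00)
P7 → Blue (d²=59011105.00)
P8 → Blue (d²=174656180.00)

Violet, Amber, Green, Violet, Violet, Cyan, Blue, Blue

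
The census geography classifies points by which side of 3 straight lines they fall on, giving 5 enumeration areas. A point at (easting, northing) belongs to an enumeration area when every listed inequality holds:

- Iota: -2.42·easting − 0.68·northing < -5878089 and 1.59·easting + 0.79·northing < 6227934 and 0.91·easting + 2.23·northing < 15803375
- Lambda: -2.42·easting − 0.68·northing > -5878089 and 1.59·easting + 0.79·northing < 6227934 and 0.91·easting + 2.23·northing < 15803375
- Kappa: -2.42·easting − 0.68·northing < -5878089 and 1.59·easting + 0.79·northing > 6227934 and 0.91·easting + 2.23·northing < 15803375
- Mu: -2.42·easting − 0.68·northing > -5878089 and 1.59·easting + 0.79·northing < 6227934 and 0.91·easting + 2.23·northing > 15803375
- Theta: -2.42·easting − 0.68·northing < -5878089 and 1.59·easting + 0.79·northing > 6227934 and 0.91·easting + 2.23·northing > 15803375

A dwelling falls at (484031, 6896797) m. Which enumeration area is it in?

-2.42·484031 − 0.68·6896797 = -5861176.980, which is > -5878089
1.59·484031 + 0.79·6896797 = 6218078.920, which is < 6227934
0.91·484031 + 2.23·6896797 = 15820325.520, which is > 15803375
This sign pattern matches Mu.

Mu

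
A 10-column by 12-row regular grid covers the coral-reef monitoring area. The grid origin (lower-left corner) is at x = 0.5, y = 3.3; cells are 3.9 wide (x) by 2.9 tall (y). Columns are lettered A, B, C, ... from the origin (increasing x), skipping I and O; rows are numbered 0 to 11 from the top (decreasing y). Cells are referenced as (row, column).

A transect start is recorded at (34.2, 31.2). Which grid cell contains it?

Column index: ⌊(34.2 − 0.5) / 3.9⌋ = ⌊8.641⌋ = 8 → column J
Row offset from origin: ⌊(31.2 − 3.3) / 2.9⌋ = ⌊9.621⌋ = 9 → row 2 (counted from top)

(2, J)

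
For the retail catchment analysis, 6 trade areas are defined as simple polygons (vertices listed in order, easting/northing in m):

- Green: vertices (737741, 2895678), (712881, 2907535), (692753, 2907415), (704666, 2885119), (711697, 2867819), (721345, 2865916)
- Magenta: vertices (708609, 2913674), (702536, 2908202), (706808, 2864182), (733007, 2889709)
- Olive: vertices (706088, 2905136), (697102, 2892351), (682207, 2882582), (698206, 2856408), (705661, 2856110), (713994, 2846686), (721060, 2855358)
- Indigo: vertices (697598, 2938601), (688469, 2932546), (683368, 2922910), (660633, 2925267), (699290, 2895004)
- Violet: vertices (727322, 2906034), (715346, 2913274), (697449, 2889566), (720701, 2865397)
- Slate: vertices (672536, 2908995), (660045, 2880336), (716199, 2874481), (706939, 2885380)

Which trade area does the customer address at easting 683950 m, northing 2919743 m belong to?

Indigo

Cast a ray rightward from (683950, 2919743). For each polygon, the edges (by vertex number in listed order) whose endpoints lie on opposite sides of northing = 2919743, where each meets that height, and whether that is right or left of the point:
Green: no edge straddles that height → 0 crossings.
Magenta: no edge straddles that height → 0 crossings.
Olive: no edge straddles that height → 0 crossings.
Indigo: 4–5 at easting≈667689.2 (left), 5–1 at easting≈698329.9 (right) → 1 crossing.
Violet: no edge straddles that height → 0 crossings.
Slate: no edge straddles that height → 0 crossings.
Only Indigo has an odd count, so the point is inside Indigo.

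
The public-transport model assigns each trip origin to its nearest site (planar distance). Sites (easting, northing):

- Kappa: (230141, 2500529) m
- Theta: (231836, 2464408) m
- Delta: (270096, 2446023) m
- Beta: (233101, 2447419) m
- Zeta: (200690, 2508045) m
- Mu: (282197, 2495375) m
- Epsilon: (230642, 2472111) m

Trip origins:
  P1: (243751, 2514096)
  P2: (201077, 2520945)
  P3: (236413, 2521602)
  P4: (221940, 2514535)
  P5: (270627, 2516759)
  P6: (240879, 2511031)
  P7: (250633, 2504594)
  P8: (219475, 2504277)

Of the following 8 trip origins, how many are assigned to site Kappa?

P1 → Kappa
P2 → Zeta
P3 → Kappa
P4 → Kappa
P5 → Mu
P6 → Kappa
P7 → Kappa
P8 → Kappa
6 of the 8 go to Kappa.

6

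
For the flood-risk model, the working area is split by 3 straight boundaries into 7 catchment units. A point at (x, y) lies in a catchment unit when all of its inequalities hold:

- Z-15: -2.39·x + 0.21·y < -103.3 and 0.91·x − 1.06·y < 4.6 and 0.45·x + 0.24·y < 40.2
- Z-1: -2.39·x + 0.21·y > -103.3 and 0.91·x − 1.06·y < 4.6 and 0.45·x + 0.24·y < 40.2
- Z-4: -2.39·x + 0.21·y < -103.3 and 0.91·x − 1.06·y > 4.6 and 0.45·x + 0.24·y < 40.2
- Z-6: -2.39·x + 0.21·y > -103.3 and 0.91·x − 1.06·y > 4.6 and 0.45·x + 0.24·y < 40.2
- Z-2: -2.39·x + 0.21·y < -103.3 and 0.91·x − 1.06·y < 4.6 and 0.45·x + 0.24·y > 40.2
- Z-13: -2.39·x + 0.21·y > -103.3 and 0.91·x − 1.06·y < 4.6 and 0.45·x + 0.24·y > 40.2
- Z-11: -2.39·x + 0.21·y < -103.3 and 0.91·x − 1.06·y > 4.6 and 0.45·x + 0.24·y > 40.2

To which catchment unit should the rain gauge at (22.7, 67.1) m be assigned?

Z-1

-2.39·22.7 + 0.21·67.1 = -40.162, which is > -103.3
0.91·22.7 − 1.06·67.1 = -50.469, which is < 4.6
0.45·22.7 + 0.24·67.1 = 26.319, which is < 40.2
This sign pattern matches Z-1.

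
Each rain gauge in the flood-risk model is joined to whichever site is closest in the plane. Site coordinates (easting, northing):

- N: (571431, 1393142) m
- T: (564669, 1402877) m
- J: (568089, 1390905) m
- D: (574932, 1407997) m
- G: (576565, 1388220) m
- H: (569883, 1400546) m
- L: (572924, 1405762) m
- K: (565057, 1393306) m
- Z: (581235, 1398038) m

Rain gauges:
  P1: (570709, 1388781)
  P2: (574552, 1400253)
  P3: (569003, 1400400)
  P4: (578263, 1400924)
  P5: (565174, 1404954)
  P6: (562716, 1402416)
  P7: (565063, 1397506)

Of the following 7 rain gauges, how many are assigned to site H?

P1 → J
P2 → H
P3 → H
P4 → Z
P5 → T
P6 → T
P7 → K
2 of the 7 go to H.

2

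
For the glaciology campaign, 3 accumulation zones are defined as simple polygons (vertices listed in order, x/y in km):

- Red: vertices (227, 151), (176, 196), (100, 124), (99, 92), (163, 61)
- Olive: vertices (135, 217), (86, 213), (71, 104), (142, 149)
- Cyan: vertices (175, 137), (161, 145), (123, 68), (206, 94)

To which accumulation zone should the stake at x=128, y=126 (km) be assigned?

Red

Cast a ray rightward from (128, 126). For each polygon, the edges (by vertex number in listed order) whose endpoints lie on opposite sides of y = 126, where each meets that height, and whether that is right or left of the point:
Red: 2–3 at x≈102.1 (left), 5–1 at x≈209.2 (right) → 1 crossing.
Olive: 2–3 at x≈74.0 (left), 3–4 at x≈105.7 (left) → 0 crossings.
Cyan: 2–3 at x≈151.6 (right), 4–1 at x≈182.9 (right) → 2 crossings.
Only Red has an odd count, so the point is inside Red.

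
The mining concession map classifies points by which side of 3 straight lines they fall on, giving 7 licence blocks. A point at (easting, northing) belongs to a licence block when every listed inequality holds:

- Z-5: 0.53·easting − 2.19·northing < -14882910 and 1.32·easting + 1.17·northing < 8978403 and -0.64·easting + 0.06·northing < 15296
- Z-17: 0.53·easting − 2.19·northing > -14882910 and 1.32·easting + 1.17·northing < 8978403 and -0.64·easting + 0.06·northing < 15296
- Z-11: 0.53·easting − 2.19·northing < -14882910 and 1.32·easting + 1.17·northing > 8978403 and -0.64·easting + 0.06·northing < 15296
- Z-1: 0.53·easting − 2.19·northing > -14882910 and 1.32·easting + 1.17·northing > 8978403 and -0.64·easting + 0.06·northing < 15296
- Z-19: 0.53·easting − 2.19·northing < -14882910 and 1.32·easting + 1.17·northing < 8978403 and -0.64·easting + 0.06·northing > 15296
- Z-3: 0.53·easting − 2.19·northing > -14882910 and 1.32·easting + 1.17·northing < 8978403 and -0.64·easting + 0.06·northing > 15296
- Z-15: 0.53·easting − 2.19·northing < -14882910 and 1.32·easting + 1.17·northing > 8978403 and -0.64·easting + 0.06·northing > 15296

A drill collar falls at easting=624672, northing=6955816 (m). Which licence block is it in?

Z-19

0.53·624672 − 2.19·6955816 = -14902160.880, which is < -14882910
1.32·624672 + 1.17·6955816 = 8962871.760, which is < 8978403
-0.64·624672 + 0.06·6955816 = 17558.880, which is > 15296
This sign pattern matches Z-19.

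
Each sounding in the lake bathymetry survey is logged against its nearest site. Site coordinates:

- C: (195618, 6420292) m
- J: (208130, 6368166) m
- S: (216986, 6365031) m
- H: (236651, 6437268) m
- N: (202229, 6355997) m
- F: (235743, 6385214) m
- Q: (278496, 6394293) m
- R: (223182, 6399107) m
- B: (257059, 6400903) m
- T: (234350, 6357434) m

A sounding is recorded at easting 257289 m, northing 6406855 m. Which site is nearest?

Squared distances to each site:
C: 3983865210.000; J: 3913446002.000; S: 3373578785.000; H: 1350877613.000; N: 5618139764.000; F: 932562997.000; Q: 607540693.000; R: 1223318953.000; B: 35479204.000; T: 2968632962.000.
Minimum at B.

B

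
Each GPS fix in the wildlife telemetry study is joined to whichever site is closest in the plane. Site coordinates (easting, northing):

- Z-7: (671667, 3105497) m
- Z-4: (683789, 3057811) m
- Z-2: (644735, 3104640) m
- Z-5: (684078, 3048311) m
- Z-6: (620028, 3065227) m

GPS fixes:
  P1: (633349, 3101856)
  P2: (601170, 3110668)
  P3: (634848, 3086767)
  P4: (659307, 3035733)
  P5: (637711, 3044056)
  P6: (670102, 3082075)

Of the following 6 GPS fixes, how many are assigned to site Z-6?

P1 → Z-2
P2 → Z-2
P3 → Z-2
P4 → Z-5
P5 → Z-6
P6 → Z-7
1 of the 6 goes to Z-6.

1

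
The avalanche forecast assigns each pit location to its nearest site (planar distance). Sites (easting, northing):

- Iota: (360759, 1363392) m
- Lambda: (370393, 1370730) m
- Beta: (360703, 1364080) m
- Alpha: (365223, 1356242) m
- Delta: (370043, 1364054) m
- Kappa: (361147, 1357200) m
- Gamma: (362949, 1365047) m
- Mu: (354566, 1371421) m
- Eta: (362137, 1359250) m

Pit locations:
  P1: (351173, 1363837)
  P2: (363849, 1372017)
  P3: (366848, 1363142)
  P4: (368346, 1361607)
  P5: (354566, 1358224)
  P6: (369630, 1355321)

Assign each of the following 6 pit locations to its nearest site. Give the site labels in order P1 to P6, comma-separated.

Mu, Lambda, Delta, Delta, Kappa, Alpha

P1 → Mu (d²=69029505.00)
P2 → Lambda (d²=44480305.00)
P3 → Delta (d²=11039769.00)
P4 → Delta (d²=8867618.00)
P5 → Kappa (d²=44358137.00)
P6 → Alpha (d²=20269890.00)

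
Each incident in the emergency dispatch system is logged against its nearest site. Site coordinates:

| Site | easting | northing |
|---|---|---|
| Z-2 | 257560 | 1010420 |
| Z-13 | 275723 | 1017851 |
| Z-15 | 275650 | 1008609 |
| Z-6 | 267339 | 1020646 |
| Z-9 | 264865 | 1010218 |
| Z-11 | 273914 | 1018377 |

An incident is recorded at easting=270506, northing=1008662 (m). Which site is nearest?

Squared distances to each site:
Z-2: 170689480.000; Z-13: 111654810.000; Z-15: 26463545.000; Z-6: 153646145.000; Z-9: 34242017.000; Z-11: 105995689.000.
Minimum at Z-15.

Z-15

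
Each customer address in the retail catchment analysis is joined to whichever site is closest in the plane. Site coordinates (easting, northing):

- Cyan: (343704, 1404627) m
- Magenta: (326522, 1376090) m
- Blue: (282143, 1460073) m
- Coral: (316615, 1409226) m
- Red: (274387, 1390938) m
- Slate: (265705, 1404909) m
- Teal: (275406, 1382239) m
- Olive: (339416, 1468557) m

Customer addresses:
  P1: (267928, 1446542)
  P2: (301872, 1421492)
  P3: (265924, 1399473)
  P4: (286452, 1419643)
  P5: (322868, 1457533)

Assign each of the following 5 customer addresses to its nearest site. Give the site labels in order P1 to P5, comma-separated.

P1 → Blue (d²=385154186.00)
P2 → Coral (d²=367810805.00)
P3 → Slate (d²=29598057.00)
P4 → Slate (d²=647528765.00)
P5 → Olive (d²=395364880.00)

Blue, Coral, Slate, Slate, Olive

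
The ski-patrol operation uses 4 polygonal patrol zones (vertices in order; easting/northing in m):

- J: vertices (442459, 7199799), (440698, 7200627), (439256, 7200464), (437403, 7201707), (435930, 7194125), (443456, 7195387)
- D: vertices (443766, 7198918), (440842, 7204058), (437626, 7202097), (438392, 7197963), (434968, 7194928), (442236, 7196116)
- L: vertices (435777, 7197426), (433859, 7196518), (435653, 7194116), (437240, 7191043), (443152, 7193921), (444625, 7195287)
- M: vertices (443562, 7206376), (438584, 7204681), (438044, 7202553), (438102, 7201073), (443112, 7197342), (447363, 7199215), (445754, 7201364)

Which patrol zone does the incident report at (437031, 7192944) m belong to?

L

Cast a ray rightward from (437031, 7192944). For each polygon, the edges (by vertex number in listed order) whose endpoints lie on opposite sides of northing = 7192944, where each meets that height, and whether that is right or left of the point:
J: no edge straddles that height → 0 crossings.
D: no edge straddles that height → 0 crossings.
L: 3–4 at easting≈436258.3 (left), 4–5 at easting≈441145.0 (right) → 1 crossing.
M: no edge straddles that height → 0 crossings.
Only L has an odd count, so the point is inside L.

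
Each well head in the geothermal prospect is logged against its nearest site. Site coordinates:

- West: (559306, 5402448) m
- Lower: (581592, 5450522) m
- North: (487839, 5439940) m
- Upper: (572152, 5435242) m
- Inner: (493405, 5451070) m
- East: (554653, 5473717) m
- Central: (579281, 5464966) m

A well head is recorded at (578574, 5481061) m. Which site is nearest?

Central

Squared distances to each site:
West: 6551259593.000; Lower: 941738845.000; North: 9923776866.000; Upper: 2140622845.000; Inner: 8153218642.000; East: 626148577.000; Central: 259548874.000.
Minimum at Central.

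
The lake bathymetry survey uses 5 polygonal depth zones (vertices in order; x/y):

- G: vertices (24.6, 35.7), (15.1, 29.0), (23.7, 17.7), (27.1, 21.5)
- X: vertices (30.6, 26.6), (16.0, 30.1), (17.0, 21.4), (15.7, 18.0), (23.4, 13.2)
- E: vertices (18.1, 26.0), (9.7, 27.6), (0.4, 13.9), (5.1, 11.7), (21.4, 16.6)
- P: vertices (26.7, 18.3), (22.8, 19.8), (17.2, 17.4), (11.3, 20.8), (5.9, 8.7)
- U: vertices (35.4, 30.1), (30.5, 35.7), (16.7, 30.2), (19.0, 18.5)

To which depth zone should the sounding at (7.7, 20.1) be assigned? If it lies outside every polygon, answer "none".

E

Cast a ray rightward from (7.7, 20.1). For each polygon, the edges (by vertex number in listed order) whose endpoints lie on opposite sides of y = 20.1, where each meets that height, and whether that is right or left of the point:
G: 2–3 at x≈21.87 (right), 3–4 at x≈25.85 (right) → 2 crossings.
X: 3–4 at x≈16.50 (right), 5–1 at x≈27.11 (right) → 2 crossings.
E: 2–3 at x≈4.61 (left), 5–1 at x≈20.17 (right) → 1 crossing.
P: 3–4 at x≈12.51 (right), 4–5 at x≈10.99 (right) → 2 crossings.
U: 3–4 at x≈18.69 (right), 4–1 at x≈21.26 (right) → 2 crossings.
Only E has an odd count, so the point is inside E.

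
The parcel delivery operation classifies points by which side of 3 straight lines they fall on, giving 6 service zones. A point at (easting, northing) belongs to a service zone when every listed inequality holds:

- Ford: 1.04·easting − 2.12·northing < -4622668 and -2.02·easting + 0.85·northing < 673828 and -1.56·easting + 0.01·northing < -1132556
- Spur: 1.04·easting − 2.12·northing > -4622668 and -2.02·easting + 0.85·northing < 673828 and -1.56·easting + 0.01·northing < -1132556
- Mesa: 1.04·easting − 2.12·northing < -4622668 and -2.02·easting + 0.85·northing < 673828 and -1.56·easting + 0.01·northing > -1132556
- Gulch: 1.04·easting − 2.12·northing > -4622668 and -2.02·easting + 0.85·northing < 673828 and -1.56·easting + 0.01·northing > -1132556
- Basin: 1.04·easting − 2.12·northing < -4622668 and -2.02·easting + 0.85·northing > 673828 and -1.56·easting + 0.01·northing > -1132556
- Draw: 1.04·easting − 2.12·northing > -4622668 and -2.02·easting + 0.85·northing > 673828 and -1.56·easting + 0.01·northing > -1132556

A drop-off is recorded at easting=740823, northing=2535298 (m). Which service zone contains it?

1.04·740823 − 2.12·2535298 = -4604375.840, which is > -4622668
-2.02·740823 + 0.85·2535298 = 658540.840, which is < 673828
-1.56·740823 + 0.01·2535298 = -1130330.900, which is > -1132556
This sign pattern matches Gulch.

Gulch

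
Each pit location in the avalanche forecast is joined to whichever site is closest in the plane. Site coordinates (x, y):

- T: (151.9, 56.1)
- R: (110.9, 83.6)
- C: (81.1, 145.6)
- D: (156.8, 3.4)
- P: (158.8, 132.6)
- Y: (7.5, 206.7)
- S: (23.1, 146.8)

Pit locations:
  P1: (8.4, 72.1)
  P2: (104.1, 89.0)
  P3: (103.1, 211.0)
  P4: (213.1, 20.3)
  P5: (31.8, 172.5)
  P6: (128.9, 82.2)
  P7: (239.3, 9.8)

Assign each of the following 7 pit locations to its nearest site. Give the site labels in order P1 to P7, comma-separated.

P1 → S (d²=5796.18)
P2 → R (d²=75.40)
P3 → C (d²=4761.16)
P4 → D (d²=3455.30)
P5 → S (d²=736.18)
P6 → R (d²=325.96)
P7 → D (d²=6847.21)

S, R, C, D, S, R, D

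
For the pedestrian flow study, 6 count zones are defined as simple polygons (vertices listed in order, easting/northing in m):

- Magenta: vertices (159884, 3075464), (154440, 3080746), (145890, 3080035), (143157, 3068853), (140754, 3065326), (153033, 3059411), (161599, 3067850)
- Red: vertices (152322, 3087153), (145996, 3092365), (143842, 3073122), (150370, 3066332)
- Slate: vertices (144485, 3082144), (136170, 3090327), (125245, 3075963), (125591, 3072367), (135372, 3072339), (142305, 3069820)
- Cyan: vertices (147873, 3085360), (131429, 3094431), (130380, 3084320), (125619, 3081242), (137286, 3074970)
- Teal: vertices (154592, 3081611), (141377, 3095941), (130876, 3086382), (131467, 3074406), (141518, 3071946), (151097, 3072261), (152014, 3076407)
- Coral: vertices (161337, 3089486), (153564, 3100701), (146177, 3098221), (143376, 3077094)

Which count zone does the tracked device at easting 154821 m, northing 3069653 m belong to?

Magenta

Cast a ray rightward from (154821, 3069653). For each polygon, the edges (by vertex number in listed order) whose endpoints lie on opposite sides of northing = 3069653, where each meets that height, and whether that is right or left of the point:
Magenta: 3–4 at easting≈143352.5 (left), 7–1 at easting≈161192.9 (right) → 1 crossing.
Red: 3–4 at easting≈147177.1 (left), 4–1 at easting≈150681.3 (left) → 0 crossings.
Slate: no edge straddles that height → 0 crossings.
Cyan: no edge straddles that height → 0 crossings.
Teal: no edge straddles that height → 0 crossings.
Coral: no edge straddles that height → 0 crossings.
Only Magenta has an odd count, so the point is inside Magenta.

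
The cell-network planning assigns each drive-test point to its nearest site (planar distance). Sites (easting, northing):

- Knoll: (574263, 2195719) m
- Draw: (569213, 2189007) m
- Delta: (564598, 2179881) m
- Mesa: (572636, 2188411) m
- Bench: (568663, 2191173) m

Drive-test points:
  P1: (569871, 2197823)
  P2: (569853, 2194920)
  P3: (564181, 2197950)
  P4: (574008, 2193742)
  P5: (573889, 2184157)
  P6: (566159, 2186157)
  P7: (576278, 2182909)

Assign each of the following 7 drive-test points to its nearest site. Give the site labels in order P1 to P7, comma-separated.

Knoll, Bench, Bench, Knoll, Mesa, Draw, Mesa

P1 → Knoll (d²=23716480.00)
P2 → Bench (d²=15456109.00)
P3 → Bench (d²=66016053.00)
P4 → Knoll (d²=3973554.00)
P5 → Mesa (d²=19666525.00)
P6 → Draw (d²=17449416.00)
P7 → Mesa (d²=43536168.00)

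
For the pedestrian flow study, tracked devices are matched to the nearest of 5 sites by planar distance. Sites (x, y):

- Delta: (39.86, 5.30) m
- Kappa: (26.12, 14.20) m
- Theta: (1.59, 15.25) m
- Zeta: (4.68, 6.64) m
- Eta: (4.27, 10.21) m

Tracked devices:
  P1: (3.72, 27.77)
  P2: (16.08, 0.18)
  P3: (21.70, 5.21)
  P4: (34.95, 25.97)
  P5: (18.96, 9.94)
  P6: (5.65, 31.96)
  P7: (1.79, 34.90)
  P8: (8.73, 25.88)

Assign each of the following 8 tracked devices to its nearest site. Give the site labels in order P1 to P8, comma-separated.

Theta, Zeta, Kappa, Kappa, Kappa, Theta, Theta, Theta

P1 → Theta (d²=161.29)
P2 → Zeta (d²=171.69)
P3 → Kappa (d²=100.36)
P4 → Kappa (d²=216.50)
P5 → Kappa (d²=69.41)
P6 → Theta (d²=295.71)
P7 → Theta (d²=386.16)
P8 → Theta (d²=163.98)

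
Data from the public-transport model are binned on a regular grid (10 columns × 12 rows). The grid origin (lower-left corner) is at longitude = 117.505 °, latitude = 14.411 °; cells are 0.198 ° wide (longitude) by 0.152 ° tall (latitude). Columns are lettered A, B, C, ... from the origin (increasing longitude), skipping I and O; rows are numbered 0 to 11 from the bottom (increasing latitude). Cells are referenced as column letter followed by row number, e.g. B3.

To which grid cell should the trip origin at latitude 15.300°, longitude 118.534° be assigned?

Column index: ⌊(118.534 − 117.505) / 0.198⌋ = ⌊5.197⌋ = 5 → column F
Row offset from origin: ⌊(15.300 − 14.411) / 0.152⌋ = ⌊5.849⌋ = 5 → row 5

F5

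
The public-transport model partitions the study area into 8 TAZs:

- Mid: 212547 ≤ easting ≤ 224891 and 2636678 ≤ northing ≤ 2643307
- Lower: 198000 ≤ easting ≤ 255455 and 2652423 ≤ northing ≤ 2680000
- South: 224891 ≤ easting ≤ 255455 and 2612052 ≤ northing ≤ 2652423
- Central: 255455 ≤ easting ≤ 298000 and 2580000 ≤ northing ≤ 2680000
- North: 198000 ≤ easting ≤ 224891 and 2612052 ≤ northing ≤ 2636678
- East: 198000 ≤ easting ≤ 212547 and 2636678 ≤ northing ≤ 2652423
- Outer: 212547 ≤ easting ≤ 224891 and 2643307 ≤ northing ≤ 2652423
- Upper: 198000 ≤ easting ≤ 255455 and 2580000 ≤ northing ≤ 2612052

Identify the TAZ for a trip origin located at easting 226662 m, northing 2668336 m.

The point has easting = 226662 and northing = 2668336.
Only Lower satisfies 198000 ≤ easting ≤ 255455 and 2652423 ≤ northing ≤ 2680000.

Lower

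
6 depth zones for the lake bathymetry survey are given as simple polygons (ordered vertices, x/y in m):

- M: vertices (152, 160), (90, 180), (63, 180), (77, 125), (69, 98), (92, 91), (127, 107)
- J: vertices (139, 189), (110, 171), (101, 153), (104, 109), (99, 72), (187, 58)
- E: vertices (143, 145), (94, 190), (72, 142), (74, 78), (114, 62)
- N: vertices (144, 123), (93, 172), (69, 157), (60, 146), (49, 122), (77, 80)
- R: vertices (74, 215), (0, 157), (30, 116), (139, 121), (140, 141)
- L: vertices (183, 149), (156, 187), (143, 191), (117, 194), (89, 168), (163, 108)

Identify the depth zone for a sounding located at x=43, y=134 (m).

R

Cast a ray rightward from (43, 134). For each polygon, the edges (by vertex number in listed order) whose endpoints lie on opposite sides of y = 134, where each meets that height, and whether that is right or left of the point:
M: 3–4 at x≈74.7 (right), 7–1 at x≈139.7 (right) → 2 crossings.
J: 3–4 at x≈102.3 (right), 6–1 at x≈159.2 (right) → 2 crossings.
E: 3–4 at x≈72.2 (right), 5–1 at x≈139.2 (right) → 2 crossings.
N: 1–2 at x≈132.6 (right), 4–5 at x≈54.5 (right) → 2 crossings.
R: 2–3 at x≈16.8 (left), 4–5 at x≈139.7 (right) → 1 crossing.
L: 5–6 at x≈130.9 (right), 6–1 at x≈175.7 (right) → 2 crossings.
Only R has an odd count, so the point is inside R.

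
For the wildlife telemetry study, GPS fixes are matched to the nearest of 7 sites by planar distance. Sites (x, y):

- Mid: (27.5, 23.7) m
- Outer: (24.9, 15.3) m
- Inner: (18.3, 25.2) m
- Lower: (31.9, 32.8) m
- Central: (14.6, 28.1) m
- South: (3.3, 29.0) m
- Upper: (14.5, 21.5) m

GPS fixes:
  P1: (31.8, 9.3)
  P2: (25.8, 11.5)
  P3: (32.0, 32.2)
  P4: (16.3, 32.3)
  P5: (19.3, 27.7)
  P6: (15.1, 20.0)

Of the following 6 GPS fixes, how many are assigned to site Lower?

1

P1 → Outer
P2 → Outer
P3 → Lower
P4 → Central
P5 → Inner
P6 → Upper
1 of the 6 goes to Lower.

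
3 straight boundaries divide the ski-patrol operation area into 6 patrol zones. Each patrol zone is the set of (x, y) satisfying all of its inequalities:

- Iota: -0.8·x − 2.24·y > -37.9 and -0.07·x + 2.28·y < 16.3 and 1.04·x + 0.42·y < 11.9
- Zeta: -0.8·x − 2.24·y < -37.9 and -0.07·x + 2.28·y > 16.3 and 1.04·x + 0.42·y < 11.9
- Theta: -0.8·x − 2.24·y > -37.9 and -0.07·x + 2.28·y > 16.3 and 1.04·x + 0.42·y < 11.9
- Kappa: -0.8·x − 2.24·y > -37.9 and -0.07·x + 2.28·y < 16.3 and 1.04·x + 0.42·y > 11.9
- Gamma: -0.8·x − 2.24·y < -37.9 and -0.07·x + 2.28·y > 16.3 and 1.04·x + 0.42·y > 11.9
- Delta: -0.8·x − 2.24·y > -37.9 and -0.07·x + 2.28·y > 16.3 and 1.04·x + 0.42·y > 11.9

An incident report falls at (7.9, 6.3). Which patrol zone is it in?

Iota

-0.8·7.9 − 2.24·6.3 = -20.432, which is > -37.9
-0.07·7.9 + 2.28·6.3 = 13.811, which is < 16.3
1.04·7.9 + 0.42·6.3 = 10.862, which is < 11.9
This sign pattern matches Iota.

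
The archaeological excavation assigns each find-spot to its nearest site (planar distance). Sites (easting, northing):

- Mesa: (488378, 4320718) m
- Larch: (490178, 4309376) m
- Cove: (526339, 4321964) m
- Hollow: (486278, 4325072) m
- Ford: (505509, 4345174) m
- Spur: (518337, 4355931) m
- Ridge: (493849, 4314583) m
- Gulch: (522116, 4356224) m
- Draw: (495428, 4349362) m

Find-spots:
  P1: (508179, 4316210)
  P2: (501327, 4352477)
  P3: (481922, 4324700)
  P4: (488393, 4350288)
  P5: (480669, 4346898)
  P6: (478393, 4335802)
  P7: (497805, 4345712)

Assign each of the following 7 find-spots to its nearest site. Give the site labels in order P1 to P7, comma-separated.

P1 → Ridge (d²=207996029.00)
P2 → Draw (d²=44501426.00)
P3 → Hollow (d²=19113120.00)
P4 → Draw (d²=50348701.00)
P5 → Draw (d²=223899377.00)
P6 → Hollow (d²=177306125.00)
P7 → Draw (d²=18972629.00)

Ridge, Draw, Hollow, Draw, Draw, Hollow, Draw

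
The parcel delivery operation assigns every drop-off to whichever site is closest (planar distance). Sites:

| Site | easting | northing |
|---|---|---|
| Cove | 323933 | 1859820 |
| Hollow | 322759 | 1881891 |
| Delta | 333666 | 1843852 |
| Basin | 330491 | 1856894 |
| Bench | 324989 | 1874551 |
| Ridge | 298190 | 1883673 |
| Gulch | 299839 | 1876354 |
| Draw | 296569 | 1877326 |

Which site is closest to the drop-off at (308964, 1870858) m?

Squared distances to each site:
Cove: 345908405.000; Hollow: 312029114.000; Delta: 1339512840.000; Basin: 658405025.000; Bench: 270438874.000; Ridge: 280303301.000; Gulch: 113471641.000; Draw: 195471049.000.
Minimum at Gulch.

Gulch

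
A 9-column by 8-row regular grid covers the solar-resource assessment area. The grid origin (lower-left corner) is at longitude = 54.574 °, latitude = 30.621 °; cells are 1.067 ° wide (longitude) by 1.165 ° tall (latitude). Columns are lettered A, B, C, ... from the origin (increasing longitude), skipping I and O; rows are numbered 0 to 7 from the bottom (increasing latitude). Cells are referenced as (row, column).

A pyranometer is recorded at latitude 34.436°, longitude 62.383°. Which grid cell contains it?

Column index: ⌊(62.383 − 54.574) / 1.067⌋ = ⌊7.319⌋ = 7 → column H
Row offset from origin: ⌊(34.436 − 30.621) / 1.165⌋ = ⌊3.275⌋ = 3 → row 3

(3, H)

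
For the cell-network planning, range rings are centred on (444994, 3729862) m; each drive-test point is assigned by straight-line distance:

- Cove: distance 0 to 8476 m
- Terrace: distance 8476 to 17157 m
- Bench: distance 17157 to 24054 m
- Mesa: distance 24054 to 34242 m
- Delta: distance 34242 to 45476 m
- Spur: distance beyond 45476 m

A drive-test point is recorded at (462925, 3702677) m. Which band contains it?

Distance = √((462925−444994)² + (3702677−3729862)²) = √(321520761.000 + 739024225.000) = 32566.010 m.
24054 ≤ 32566.010 < 34242 → Mesa.

Mesa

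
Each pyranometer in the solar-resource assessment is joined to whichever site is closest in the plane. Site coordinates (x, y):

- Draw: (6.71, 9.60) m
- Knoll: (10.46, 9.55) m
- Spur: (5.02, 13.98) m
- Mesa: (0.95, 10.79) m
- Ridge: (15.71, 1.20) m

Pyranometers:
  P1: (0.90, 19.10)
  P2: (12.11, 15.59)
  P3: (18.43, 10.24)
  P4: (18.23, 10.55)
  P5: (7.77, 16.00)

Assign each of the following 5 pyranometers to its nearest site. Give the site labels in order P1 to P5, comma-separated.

P1 → Spur (d²=43.19)
P2 → Knoll (d²=39.20)
P3 → Knoll (d²=64.00)
P4 → Knoll (d²=61.37)
P5 → Spur (d²=11.64)

Spur, Knoll, Knoll, Knoll, Spur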